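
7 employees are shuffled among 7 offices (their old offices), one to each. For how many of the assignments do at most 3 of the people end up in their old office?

Sum C(7,i)·!(7-i) for i = 0..3:
  i=0: C(7,0)·!7 = 1·1854 = 1854
  i=1: C(7,1)·!6 = 7·265 = 1855
  i=2: C(7,2)·!5 = 21·44 = 924
  i=3: C(7,3)·!4 = 35·9 = 315
Total = 4948.

4948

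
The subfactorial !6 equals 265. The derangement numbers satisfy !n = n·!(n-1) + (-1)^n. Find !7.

1854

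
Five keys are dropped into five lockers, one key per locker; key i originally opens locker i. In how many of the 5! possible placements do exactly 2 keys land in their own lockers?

20

Choose which 2 of the 5 are fixed: C(5,2) = 10.
The other 3 form a derangement: !3 = 2.
Total: 10 × 2 = 20.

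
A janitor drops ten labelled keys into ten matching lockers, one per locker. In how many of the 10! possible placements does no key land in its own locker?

1334961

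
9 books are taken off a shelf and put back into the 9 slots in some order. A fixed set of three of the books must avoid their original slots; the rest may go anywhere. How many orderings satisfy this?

256320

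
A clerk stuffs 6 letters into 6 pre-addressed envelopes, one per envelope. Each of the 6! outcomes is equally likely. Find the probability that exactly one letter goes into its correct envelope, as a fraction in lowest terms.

Favorable outcomes: C(6,1)·!5 = 6·44 = 264.
Total outcomes: 6! = 720.
Probability = 264/720 = 11/30.

11/30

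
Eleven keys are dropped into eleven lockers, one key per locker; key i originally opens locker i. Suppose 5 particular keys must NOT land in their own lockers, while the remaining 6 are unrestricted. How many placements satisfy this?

25022880

Inclusion-exclusion on the 5 forbidden self-matches:
Σ_{j=0}^{5} (-1)^j C(5,j)(11-j)!
= C(5,0)·11! - C(5,1)·10! + C(5,2)·9! - C(5,3)·8! + C(5,4)·7! - C(5,5)·6!
= 39916800 - 18144000 + 3628800 - 403200 + 25200 - 720
= 25022880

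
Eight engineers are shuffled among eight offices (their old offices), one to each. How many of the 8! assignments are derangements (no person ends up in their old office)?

14833

!8 = 8! · Σ_{k=0}^{8} (-1)^k/k!
= 8! - 8!/1! + 8!/2! - 8!/3! + 8!/4! - 8!/5! + 8!/6! - 8!/7! + 8!/8!
= 40320 - 40320 + 20160 - 6720 + 1680 - 336 + 56 - 8 + 1
= 14833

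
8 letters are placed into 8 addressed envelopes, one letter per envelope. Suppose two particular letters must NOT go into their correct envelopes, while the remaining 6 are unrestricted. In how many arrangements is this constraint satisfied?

30960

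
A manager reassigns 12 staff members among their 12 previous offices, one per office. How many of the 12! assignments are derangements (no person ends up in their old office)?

176214841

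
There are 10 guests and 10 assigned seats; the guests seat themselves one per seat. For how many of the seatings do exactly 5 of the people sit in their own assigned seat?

11088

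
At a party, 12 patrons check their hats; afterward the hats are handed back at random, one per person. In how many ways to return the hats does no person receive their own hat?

Recurrence: !12 = 12·!11 + (-1)^12.
!12 = 12·14684570 + 1 = 176214841

176214841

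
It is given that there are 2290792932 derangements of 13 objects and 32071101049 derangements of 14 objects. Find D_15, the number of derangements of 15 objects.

D_15 = (15-1)·(D_14 + D_13) = 14·(32071101049 + 2290792932) = 14·34361893981 = 481066515734.

481066515734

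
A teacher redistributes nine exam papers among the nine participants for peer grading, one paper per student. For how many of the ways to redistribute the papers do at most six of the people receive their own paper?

362843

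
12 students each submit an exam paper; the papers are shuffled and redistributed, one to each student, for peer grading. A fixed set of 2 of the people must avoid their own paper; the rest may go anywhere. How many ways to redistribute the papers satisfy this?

402796800

Let A_j be the event that the j-th constrained one is fixed. By inclusion-exclusion over the 2 events:
Σ_{j=0}^{2} (-1)^j C(2,j)(12-j)!
= C(2,0)·12! - C(2,1)·11! + C(2,2)·10!
= 479001600 - 79833600 + 3628800
= 402796800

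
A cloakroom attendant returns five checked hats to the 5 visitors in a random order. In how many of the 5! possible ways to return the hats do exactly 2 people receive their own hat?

20

Choose which 2 of the 5 are fixed: C(5,2) = 10.
The other 3 form a derangement: !3 = 2.
Total: 10 × 2 = 20.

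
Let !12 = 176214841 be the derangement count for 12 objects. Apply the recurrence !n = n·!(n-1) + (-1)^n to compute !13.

!13 = 13·176214841 - 1 = 2290792932.

2290792932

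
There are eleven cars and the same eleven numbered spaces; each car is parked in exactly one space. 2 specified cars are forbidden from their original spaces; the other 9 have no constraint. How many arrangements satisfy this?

33022080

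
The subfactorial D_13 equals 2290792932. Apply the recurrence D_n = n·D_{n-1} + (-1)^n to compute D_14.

32071101049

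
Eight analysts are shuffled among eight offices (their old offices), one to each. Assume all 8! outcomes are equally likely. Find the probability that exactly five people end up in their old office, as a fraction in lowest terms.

1/360

Favorable outcomes: C(8,5)·!3 = 56·2 = 112.
Total outcomes: 8! = 40320.
Probability = 112/40320 = 1/360.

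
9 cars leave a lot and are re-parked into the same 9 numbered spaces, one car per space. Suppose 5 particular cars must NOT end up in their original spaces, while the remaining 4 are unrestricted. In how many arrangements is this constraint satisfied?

Inclusion-exclusion on the 5 forbidden self-matches:
Σ_{j=0}^{5} (-1)^j C(5,j)(9-j)!
= C(5,0)·9! - C(5,1)·8! + C(5,2)·7! - C(5,3)·6! + C(5,4)·5! - C(5,5)·4!
= 362880 - 201600 + 50400 - 7200 + 600 - 24
= 205056

205056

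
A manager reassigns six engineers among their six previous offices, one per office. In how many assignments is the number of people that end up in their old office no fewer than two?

191

# with exactly i fixed is C(6,i)·!(6-i); sum over i=2..6:
  i=2: C(6,2)·!4 = 15·9 = 135
  i=3: C(6,3)·!3 = 20·2 = 40
  i=4: C(6,4)·!2 = 15·1 = 15
  i=5: C(6,5)·!1 = 6·0 = 0
  i=6: C(6,6)·!0 = 1·1 = 1
Total = 191.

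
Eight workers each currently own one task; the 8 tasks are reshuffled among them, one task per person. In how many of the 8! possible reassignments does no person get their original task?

14833

Recurrence: !8 = 7·(!7 + !6).
!8 = 7·(1854 + 265) = 7·2119 = 14833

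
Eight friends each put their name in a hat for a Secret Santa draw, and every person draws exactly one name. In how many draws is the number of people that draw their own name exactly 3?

2464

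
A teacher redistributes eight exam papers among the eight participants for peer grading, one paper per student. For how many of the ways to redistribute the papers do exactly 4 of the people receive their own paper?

630

Pick the 4 fixed positions: C(8,4) = 70 ways.
The other 4 form a derangement: !4 = 9.
Total: 70 × 9 = 630.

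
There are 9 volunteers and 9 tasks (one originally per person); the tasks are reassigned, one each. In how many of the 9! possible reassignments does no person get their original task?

Recurrence: !9 = 9·!8 + (-1)^9.
!9 = 9·14833 - 1 = 133496

133496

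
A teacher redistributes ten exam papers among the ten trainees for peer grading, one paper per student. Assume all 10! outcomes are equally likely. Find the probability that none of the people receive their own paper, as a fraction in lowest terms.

Favorable outcomes: !10 = 1334961.
Total outcomes: 10! = 3628800.
Probability = 1334961/3628800 = 16481/44800.

16481/44800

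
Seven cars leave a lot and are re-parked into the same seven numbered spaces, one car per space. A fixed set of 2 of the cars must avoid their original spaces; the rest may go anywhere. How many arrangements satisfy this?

3720

Inclusion-exclusion on the 2 forbidden self-matches:
Σ_{j=0}^{2} (-1)^j C(2,j)(7-j)!
= C(2,0)·7! - C(2,1)·6! + C(2,2)·5!
= 5040 - 1440 + 120
= 3720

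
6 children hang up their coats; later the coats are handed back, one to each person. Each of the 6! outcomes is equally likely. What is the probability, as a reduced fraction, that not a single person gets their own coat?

53/144

Favorable outcomes: !6 = 265.
Total outcomes: 6! = 720.
Probability = 265/720 = 53/144.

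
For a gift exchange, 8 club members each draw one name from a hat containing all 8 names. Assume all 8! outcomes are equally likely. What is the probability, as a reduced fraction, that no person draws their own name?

Favorable outcomes: !8 = 14833.
Total outcomes: 8! = 40320.
Probability = 14833/40320 = 2119/5760.

2119/5760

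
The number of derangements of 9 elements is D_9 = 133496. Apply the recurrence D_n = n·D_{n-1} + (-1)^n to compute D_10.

1334961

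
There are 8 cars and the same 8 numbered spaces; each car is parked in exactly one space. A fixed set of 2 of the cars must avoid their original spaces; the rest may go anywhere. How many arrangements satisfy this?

30960

Let A_j be the event that the j-th constrained one is fixed. By inclusion-exclusion over the 2 events:
Σ_{j=0}^{2} (-1)^j C(2,j)(8-j)!
= C(2,0)·8! - C(2,1)·7! + C(2,2)·6!
= 40320 - 10080 + 720
= 30960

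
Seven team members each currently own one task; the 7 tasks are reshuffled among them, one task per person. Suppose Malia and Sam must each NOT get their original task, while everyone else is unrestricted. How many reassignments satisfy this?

Inclusion-exclusion on the 2 forbidden self-matches:
Σ_{j=0}^{2} (-1)^j C(2,j)(7-j)!
= C(2,0)·7! - C(2,1)·6! + C(2,2)·5!
= 5040 - 1440 + 120
= 3720

3720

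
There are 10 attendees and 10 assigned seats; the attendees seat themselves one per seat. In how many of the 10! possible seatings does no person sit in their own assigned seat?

The subfactorial !10 = [10!/e] (nearest integer).
10! = 3628800, and 3628800/e ≈ 1334960.92, so !10 = 1334961.

1334961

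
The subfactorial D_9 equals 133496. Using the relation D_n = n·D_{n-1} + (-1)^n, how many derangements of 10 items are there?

D_10 = 10·133496 + 1 = 1334961.

1334961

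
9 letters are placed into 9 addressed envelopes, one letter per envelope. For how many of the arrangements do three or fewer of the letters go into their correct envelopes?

355997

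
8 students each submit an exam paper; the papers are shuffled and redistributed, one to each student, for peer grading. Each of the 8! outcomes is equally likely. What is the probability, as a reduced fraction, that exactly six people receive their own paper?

1/1440

Favorable outcomes: C(8,6)·!2 = 28·1 = 28.
Total outcomes: 8! = 40320.
Probability = 28/40320 = 1/1440.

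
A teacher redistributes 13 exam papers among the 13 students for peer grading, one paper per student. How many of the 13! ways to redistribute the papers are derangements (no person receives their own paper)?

2290792932

Recurrence: !13 = 13·!12 + (-1)^13.
!13 = 13·176214841 - 1 = 2290792932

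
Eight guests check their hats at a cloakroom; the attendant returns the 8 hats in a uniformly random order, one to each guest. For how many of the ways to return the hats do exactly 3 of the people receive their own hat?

2464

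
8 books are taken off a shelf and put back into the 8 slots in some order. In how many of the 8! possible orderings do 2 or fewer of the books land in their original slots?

# with exactly i fixed is C(8,i)·!(8-i); sum over i=0..2:
  i=0: C(8,0)·!8 = 1·14833 = 14833
  i=1: C(8,1)·!7 = 8·1854 = 14832
  i=2: C(8,2)·!6 = 28·265 = 7420
Total = 37085.

37085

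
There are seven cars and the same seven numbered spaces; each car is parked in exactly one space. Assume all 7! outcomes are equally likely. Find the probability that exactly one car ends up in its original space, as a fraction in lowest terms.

53/144

Favorable outcomes: C(7,1)·!6 = 7·265 = 1855.
Total outcomes: 7! = 5040.
Probability = 1855/5040 = 53/144.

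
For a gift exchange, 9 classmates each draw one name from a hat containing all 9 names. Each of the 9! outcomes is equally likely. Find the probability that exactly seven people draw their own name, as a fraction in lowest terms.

1/10080

Favorable outcomes: C(9,7)·!2 = 36·1 = 36.
Total outcomes: 9! = 362880.
Probability = 36/362880 = 1/10080.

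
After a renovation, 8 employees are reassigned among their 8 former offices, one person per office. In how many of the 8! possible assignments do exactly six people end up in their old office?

Choose which 6 of the 8 are fixed: C(8,6) = 28.
The remaining 2 must be deranged: !2 = 1.
Total: 28 × 1 = 28.

28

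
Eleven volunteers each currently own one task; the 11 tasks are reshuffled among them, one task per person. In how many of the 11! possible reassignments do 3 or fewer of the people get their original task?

39158866

# with exactly i fixed is C(11,i)·!(11-i); sum over i=0..3:
  i=0: C(11,0)·!11 = 1·14684570 = 14684570
  i=1: C(11,1)·!10 = 11·1334961 = 14684571
  i=2: C(11,2)·!9 = 55·133496 = 7342280
  i=3: C(11,3)·!8 = 165·14833 = 2447445
Total = 39158866.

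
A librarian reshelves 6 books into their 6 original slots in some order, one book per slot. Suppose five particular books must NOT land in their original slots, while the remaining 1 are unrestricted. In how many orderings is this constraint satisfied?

309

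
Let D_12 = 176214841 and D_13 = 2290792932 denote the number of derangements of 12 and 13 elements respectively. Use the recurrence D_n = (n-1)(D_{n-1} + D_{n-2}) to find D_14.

32071101049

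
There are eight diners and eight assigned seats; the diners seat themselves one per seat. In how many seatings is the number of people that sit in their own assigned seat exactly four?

630

Choose which 4 of the 8 are fixed: C(8,4) = 70.
The remaining 4 must be deranged: !4 = 9.
Total: 70 × 9 = 630.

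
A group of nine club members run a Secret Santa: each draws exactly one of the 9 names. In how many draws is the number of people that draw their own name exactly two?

66744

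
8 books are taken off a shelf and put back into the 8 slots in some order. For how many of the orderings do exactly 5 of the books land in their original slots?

Choose which 5 of the 8 are fixed: C(8,5) = 56.
The other 3 form a derangement: !3 = 2.
Total: 56 × 2 = 112.

112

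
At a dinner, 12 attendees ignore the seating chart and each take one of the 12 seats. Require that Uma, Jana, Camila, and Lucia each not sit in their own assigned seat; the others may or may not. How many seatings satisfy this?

339696000

Inclusion-exclusion on the 4 forbidden self-matches:
Σ_{j=0}^{4} (-1)^j C(4,j)(12-j)!
= C(4,0)·12! - C(4,1)·11! + C(4,2)·10! - C(4,3)·9! + C(4,4)·8!
= 479001600 - 159667200 + 21772800 - 1451520 + 40320
= 339696000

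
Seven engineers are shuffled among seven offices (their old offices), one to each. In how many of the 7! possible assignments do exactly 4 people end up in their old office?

Pick the 4 fixed positions: C(7,4) = 35 ways.
The other 3 form a derangement: !3 = 2.
Total: 35 × 2 = 70.

70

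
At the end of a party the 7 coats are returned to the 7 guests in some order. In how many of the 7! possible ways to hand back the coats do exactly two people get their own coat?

Choose which 2 of the 7 are fixed: C(7,2) = 21.
The other 5 form a derangement: !5 = 44.
Total: 21 × 44 = 924.

924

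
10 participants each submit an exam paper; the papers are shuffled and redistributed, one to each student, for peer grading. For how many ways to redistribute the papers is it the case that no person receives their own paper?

1334961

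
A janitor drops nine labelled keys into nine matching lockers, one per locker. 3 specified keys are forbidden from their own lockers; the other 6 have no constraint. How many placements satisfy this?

Inclusion-exclusion on the 3 forbidden self-matches:
Σ_{j=0}^{3} (-1)^j C(3,j)(9-j)!
= C(3,0)·9! - C(3,1)·8! + C(3,2)·7! - C(3,3)·6!
= 362880 - 120960 + 15120 - 720
= 256320

256320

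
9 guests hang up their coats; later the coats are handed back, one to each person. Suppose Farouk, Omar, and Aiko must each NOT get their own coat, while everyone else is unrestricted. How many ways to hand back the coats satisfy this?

Let A_j be the event that the j-th constrained one is fixed. By inclusion-exclusion over the 3 events:
Σ_{j=0}^{3} (-1)^j C(3,j)(9-j)!
= C(3,0)·9! - C(3,1)·8! + C(3,2)·7! - C(3,3)·6!
= 362880 - 120960 + 15120 - 720
= 256320

256320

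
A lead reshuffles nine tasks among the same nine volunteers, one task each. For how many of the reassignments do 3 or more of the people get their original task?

29143

Sum C(9,i)·!(9-i) for i = 3..9:
  i=3: C(9,3)·!6 = 84·265 = 22260
  i=4: C(9,4)·!5 = 126·44 = 5544
  i=5: C(9,5)·!4 = 126·9 = 1134
  i=6: C(9,6)·!3 = 84·2 = 168
  i=7: C(9,7)·!2 = 36·1 = 36
  i=8: C(9,8)·!1 = 9·0 = 0
  i=9: C(9,9)·!0 = 1·1 = 1
Total = 29143.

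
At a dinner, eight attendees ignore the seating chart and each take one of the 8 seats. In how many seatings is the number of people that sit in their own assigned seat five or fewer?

40291

Sum C(8,i)·!(8-i) for i = 0..5:
  i=0: C(8,0)·!8 = 1·14833 = 14833
  i=1: C(8,1)·!7 = 8·1854 = 14832
  i=2: C(8,2)·!6 = 28·265 = 7420
  i=3: C(8,3)·!5 = 56·44 = 2464
  i=4: C(8,4)·!4 = 70·9 = 630
  i=5: C(8,5)·!3 = 56·2 = 112
Total = 40291.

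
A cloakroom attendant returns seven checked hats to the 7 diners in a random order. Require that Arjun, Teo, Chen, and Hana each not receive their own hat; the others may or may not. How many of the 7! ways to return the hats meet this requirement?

Inclusion-exclusion on the 4 forbidden self-matches:
Σ_{j=0}^{4} (-1)^j C(4,j)(7-j)!
= C(4,0)·7! - C(4,1)·6! + C(4,2)·5! - C(4,3)·4! + C(4,4)·3!
= 5040 - 2880 + 720 - 96 + 6
= 2790

2790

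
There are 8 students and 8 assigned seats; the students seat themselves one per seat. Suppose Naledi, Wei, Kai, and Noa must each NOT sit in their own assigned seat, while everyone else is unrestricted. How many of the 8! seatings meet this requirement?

Let A_j be the event that the j-th constrained one is fixed. By inclusion-exclusion over the 4 events:
Σ_{j=0}^{4} (-1)^j C(4,j)(8-j)!
= C(4,0)·8! - C(4,1)·7! + C(4,2)·6! - C(4,3)·5! + C(4,4)·4!
= 40320 - 20160 + 4320 - 480 + 24
= 24024

24024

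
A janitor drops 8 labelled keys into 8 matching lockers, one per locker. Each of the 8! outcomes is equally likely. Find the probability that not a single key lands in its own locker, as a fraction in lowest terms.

Favorable outcomes: !8 = 14833.
Total outcomes: 8! = 40320.
Probability = 14833/40320 = 2119/5760.

2119/5760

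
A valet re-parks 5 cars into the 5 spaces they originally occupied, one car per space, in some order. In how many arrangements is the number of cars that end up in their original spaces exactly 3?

Choose which 3 of the 5 are fixed: C(5,3) = 10.
The other 2 form a derangement: !2 = 1.
Total: 10 × 1 = 10.

10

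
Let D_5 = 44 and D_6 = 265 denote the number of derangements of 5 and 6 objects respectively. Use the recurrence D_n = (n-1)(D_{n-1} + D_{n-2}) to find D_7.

D_7 = (7-1)·(D_6 + D_5) = 6·(265 + 44) = 6·309 = 1854.

1854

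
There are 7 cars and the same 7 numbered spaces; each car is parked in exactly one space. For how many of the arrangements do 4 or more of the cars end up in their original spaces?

Sum C(7,i)·!(7-i) for i = 4..7:
  i=4: C(7,4)·!3 = 35·2 = 70
  i=5: C(7,5)·!2 = 21·1 = 21
  i=6: C(7,6)·!1 = 7·0 = 0
  i=7: C(7,7)·!0 = 1·1 = 1
Total = 92.

92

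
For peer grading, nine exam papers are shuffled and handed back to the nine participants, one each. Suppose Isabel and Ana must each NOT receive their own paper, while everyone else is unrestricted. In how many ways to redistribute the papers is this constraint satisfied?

287280

Inclusion-exclusion on the 2 forbidden self-matches:
Σ_{j=0}^{2} (-1)^j C(2,j)(9-j)!
= C(2,0)·9! - C(2,1)·8! + C(2,2)·7!
= 362880 - 80640 + 5040
= 287280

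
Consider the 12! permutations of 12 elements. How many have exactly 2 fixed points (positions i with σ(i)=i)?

Choose which 2 of the 12 are fixed: C(12,2) = 66.
The remaining 10 must be deranged: !10 = 1334961.
Total: 66 × 1334961 = 88107426.

88107426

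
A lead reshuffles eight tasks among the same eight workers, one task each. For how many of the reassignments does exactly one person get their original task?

14832

Pick the single fixed position: C(8,1) = 8 ways.
The remaining 7 must be deranged: !7 = 1854.
Total: 8 × 1854 = 14832.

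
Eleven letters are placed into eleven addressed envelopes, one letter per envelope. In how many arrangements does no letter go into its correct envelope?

14684570

!11 = 11! · Σ_{k=0}^{11} (-1)^k/k!
= 11! - 11!/1! + 11!/2! - 11!/3! + 11!/4! - 11!/5! + 11!/6! - 11!/7! + 11!/8! - 11!/9! + 11!/10! - 11!/11!
= 39916800 - 39916800 + 19958400 - 6652800 + 1663200 - 332640 + 55440 - 7920 + 990 - 110 + 11 - 1
= 14684570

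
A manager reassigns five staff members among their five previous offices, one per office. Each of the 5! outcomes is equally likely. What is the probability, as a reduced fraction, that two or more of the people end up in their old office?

Favorable outcomes: Σ_{i≥2} C(5,i)·!(5-i) = 10·2 + 10·1 + 5·0 + 1·1 = 31.
Total outcomes: 5! = 120.
Probability = 31/120 = 31/120.

31/120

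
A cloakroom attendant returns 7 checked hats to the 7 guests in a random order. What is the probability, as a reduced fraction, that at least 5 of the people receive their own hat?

11/2520

Favorable outcomes: Σ_{i≥5} C(7,i)·!(7-i) = 21·1 + 7·0 + 1·1 = 22.
Total outcomes: 7! = 5040.
Probability = 22/5040 = 11/2520.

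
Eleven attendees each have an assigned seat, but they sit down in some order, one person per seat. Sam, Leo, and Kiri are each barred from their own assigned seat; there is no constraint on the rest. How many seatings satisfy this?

Inclusion-exclusion on the 3 forbidden self-matches:
Σ_{j=0}^{3} (-1)^j C(3,j)(11-j)!
= C(3,0)·11! - C(3,1)·10! + C(3,2)·9! - C(3,3)·8!
= 39916800 - 10886400 + 1088640 - 40320
= 30078720

30078720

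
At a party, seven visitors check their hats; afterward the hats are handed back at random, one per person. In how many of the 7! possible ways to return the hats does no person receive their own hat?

1854

!7 is the nearest integer to 7!/e.
7! = 5040, and 5040/e ≈ 1854.11, so !7 = 1854.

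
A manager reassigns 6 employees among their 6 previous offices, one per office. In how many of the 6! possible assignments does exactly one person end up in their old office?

Choose which one of the 6 is fixed: C(6,1) = 6.
The remaining 5 must be deranged: !5 = 44.
Total: 6 × 44 = 264.

264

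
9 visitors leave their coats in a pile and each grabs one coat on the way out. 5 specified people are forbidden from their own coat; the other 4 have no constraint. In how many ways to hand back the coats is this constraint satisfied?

205056

Let A_j be the event that the j-th constrained one is fixed. By inclusion-exclusion over the 5 events:
Σ_{j=0}^{5} (-1)^j C(5,j)(9-j)!
= C(5,0)·9! - C(5,1)·8! + C(5,2)·7! - C(5,3)·6! + C(5,4)·5! - C(5,5)·4!
= 362880 - 201600 + 50400 - 7200 + 600 - 24
= 205056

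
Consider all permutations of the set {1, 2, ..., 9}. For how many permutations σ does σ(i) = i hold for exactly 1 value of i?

133497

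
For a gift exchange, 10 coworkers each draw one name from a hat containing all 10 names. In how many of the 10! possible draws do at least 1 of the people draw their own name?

2293839

# with exactly i fixed is C(10,i)·!(10-i); sum over i=1..10:
  i=1: C(10,1)·!9 = 10·133496 = 1334960
  i=2: C(10,2)·!8 = 45·14833 = 667485
  i=3: C(10,3)·!7 = 120·1854 = 222480
  i=4: C(10,4)·!6 = 210·265 = 55650
  i=5: C(10,5)·!5 = 252·44 = 11088
  i=6: C(10,6)·!4 = 210·9 = 1890
  i=7: C(10,7)·!3 = 120·2 = 240
  i=8: C(10,8)·!2 = 45·1 = 45
  i=9: C(10,9)·!1 = 10·0 = 0
  i=10: C(10,10)·!0 = 1·1 = 1
Total = 2293839.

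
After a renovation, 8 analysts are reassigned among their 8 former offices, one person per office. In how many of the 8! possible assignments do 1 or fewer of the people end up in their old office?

29665

Sum C(8,i)·!(8-i) for i = 0..1:
  i=0: C(8,0)·!8 = 1·14833 = 14833
  i=1: C(8,1)·!7 = 8·1854 = 14832
Total = 29665.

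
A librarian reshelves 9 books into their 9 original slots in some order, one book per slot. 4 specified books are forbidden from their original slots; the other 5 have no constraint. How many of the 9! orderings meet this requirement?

Let A_j be the event that the j-th constrained one is fixed. By inclusion-exclusion over the 4 events:
Σ_{j=0}^{4} (-1)^j C(4,j)(9-j)!
= C(4,0)·9! - C(4,1)·8! + C(4,2)·7! - C(4,3)·6! + C(4,4)·5!
= 362880 - 161280 + 30240 - 2880 + 120
= 229080

229080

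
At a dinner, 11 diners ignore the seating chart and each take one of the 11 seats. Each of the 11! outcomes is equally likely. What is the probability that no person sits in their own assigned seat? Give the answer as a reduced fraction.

Favorable outcomes: !11 = 14684570.
Total outcomes: 11! = 39916800.
Probability = 14684570/39916800 = 1468457/3991680.

1468457/3991680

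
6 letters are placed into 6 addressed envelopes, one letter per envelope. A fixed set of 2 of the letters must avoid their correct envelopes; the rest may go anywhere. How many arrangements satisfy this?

Let A_j be the event that the j-th constrained one is fixed. By inclusion-exclusion over the 2 events:
Σ_{j=0}^{2} (-1)^j C(2,j)(6-j)!
= C(2,0)·6! - C(2,1)·5! + C(2,2)·4!
= 720 - 240 + 24
= 504

504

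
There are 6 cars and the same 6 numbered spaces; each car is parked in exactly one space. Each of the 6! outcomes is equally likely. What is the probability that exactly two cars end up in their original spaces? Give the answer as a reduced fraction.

Favorable outcomes: C(6,2)·!4 = 15·9 = 135.
Total outcomes: 6! = 720.
Probability = 135/720 = 3/16.

3/16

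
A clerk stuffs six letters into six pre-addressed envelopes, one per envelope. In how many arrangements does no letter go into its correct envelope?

265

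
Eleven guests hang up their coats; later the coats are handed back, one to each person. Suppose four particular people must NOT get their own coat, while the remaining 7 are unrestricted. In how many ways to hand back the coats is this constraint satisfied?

27422640

Let A_j be the event that the j-th constrained one is fixed. By inclusion-exclusion over the 4 events:
Σ_{j=0}^{4} (-1)^j C(4,j)(11-j)!
= C(4,0)·11! - C(4,1)·10! + C(4,2)·9! - C(4,3)·8! + C(4,4)·7!
= 39916800 - 14515200 + 2177280 - 161280 + 5040
= 27422640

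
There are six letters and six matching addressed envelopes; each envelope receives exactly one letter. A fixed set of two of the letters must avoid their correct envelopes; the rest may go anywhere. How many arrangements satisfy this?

504

Let A_j be the event that the j-th constrained one is fixed. By inclusion-exclusion over the 2 events:
Σ_{j=0}^{2} (-1)^j C(2,j)(6-j)!
= C(2,0)·6! - C(2,1)·5! + C(2,2)·4!
= 720 - 240 + 24
= 504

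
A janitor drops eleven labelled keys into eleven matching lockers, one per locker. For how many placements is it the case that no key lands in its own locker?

By inclusion-exclusion, !11 = Σ (-1)^k · 11!/k! for k=0..11
= 11! - 11!/1! + 11!/2! - 11!/3! + 11!/4! - 11!/5! + 11!/6! - 11!/7! + 11!/8! - 11!/9! + 11!/10! - 11!/11!
= 39916800 - 39916800 + 19958400 - 6652800 + 1663200 - 332640 + 55440 - 7920 + 990 - 110 + 11 - 1
= 14684570

14684570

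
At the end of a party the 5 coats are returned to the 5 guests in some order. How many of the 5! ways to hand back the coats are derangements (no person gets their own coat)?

44

The number of derangements of 5 is !5 = Σ_{k=0}^{5} (-1)^k·5!/k!
= 5! - 5!/1! + 5!/2! - 5!/3! + 5!/4! - 5!/5!
= 120 - 120 + 60 - 20 + 5 - 1
= 44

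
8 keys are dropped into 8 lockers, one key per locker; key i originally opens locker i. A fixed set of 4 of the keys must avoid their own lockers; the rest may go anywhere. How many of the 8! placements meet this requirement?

24024

Let A_j be the event that the j-th constrained one is fixed. By inclusion-exclusion over the 4 events:
Σ_{j=0}^{4} (-1)^j C(4,j)(8-j)!
= C(4,0)·8! - C(4,1)·7! + C(4,2)·6! - C(4,3)·5! + C(4,4)·4!
= 40320 - 20160 + 4320 - 480 + 24
= 24024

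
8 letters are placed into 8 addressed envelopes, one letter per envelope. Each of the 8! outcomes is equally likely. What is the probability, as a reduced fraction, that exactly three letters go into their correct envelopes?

11/180

Favorable outcomes: C(8,3)·!5 = 56·44 = 2464.
Total outcomes: 8! = 40320.
Probability = 2464/40320 = 11/180.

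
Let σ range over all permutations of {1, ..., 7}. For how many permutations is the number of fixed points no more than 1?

Sum C(7,i)·!(7-i) for i = 0..1:
  i=0: C(7,0)·!7 = 1·1854 = 1854
  i=1: C(7,1)·!6 = 7·265 = 1855
Total = 3709.

3709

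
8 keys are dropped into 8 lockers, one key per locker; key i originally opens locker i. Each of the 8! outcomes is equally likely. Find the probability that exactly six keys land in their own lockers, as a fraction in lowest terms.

Favorable outcomes: C(8,6)·!2 = 28·1 = 28.
Total outcomes: 8! = 40320.
Probability = 28/40320 = 1/1440.

1/1440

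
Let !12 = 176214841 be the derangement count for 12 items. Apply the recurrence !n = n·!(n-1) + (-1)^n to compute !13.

!13 = 13·176214841 - 1 = 2290792932.

2290792932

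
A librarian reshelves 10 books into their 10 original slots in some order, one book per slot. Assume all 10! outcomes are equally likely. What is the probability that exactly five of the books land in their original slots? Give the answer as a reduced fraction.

11/3600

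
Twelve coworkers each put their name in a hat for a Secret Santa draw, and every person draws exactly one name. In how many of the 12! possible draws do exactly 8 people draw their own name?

4455

Pick the 8 fixed positions: C(12,8) = 495 ways.
The other 4 form a derangement: !4 = 9.
Total: 495 × 9 = 4455.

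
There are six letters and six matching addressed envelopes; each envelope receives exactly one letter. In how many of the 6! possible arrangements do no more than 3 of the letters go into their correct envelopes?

704

Sum C(6,i)·!(6-i) for i = 0..3:
  i=0: C(6,0)·!6 = 1·265 = 265
  i=1: C(6,1)·!5 = 6·44 = 264
  i=2: C(6,2)·!4 = 15·9 = 135
  i=3: C(6,3)·!3 = 20·2 = 40
Total = 704.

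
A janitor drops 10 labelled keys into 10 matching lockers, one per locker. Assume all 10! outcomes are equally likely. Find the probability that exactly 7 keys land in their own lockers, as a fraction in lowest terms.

Favorable outcomes: C(10,7)·!3 = 120·2 = 240.
Total outcomes: 10! = 3628800.
Probability = 240/3628800 = 1/15120.

1/15120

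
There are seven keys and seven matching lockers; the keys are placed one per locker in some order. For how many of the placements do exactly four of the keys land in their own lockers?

Choose which 4 of the 7 are fixed: C(7,4) = 35.
The other 3 form a derangement: !3 = 2.
Total: 35 × 2 = 70.

70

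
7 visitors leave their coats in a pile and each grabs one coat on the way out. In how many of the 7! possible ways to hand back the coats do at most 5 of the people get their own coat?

Sum C(7,i)·!(7-i) for i = 0..5:
  i=0: C(7,0)·!7 = 1·1854 = 1854
  i=1: C(7,1)·!6 = 7·265 = 1855
  i=2: C(7,2)·!5 = 21·44 = 924
  i=3: C(7,3)·!4 = 35·9 = 315
  i=4: C(7,4)·!3 = 35·2 = 70
  i=5: C(7,5)·!2 = 21·1 = 21
Total = 5039.

5039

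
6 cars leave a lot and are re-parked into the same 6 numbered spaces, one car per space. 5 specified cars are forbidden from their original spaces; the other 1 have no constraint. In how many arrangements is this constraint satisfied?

309

Inclusion-exclusion on the 5 forbidden self-matches:
Σ_{j=0}^{5} (-1)^j C(5,j)(6-j)!
= C(5,0)·6! - C(5,1)·5! + C(5,2)·4! - C(5,3)·3! + C(5,4)·2! - C(5,5)·1!
= 720 - 600 + 240 - 60 + 10 - 1
= 309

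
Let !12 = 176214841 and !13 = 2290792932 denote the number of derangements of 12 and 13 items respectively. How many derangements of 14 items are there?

32071101049

!14 = (14-1)·(!13 + !12) = 13·(2290792932 + 176214841) = 13·2467007773 = 32071101049.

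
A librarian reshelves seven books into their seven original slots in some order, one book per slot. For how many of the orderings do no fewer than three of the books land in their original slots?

Sum C(7,i)·!(7-i) for i = 3..7:
  i=3: C(7,3)·!4 = 35·9 = 315
  i=4: C(7,4)·!3 = 35·2 = 70
  i=5: C(7,5)·!2 = 21·1 = 21
  i=6: C(7,6)·!1 = 7·0 = 0
  i=7: C(7,7)·!0 = 1·1 = 1
Total = 407.

407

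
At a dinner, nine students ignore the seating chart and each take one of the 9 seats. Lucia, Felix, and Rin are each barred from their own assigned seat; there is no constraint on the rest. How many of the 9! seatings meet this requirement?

256320

Let A_j be the event that the j-th constrained one is fixed. By inclusion-exclusion over the 3 events:
Σ_{j=0}^{3} (-1)^j C(3,j)(9-j)!
= C(3,0)·9! - C(3,1)·8! + C(3,2)·7! - C(3,3)·6!
= 362880 - 120960 + 15120 - 720
= 256320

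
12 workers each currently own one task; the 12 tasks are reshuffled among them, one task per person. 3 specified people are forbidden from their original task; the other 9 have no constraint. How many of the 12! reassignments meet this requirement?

Let A_j be the event that the j-th constrained one is fixed. By inclusion-exclusion over the 3 events:
Σ_{j=0}^{3} (-1)^j C(3,j)(12-j)!
= C(3,0)·12! - C(3,1)·11! + C(3,2)·10! - C(3,3)·9!
= 479001600 - 119750400 + 10886400 - 362880
= 369774720

369774720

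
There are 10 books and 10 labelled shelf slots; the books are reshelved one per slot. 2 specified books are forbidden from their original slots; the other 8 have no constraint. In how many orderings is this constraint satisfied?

2943360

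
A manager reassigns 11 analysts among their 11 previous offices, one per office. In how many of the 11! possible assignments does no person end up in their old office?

14684570

!11 is the nearest integer to 11!/e.
11! = 39916800, and 39916800/e ≈ 14684570.08, so !11 = 14684570.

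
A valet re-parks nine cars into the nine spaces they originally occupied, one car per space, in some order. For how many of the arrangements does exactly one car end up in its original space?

133497

Choose which one of the 9 is fixed: C(9,1) = 9.
The other 8 form a derangement: !8 = 14833.
Total: 9 × 14833 = 133497.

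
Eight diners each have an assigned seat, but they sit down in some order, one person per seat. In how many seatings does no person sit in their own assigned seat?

14833

By inclusion-exclusion, !8 = Σ (-1)^k · 8!/k! for k=0..8
= 8! - 8!/1! + 8!/2! - 8!/3! + 8!/4! - 8!/5! + 8!/6! - 8!/7! + 8!/8!
= 40320 - 40320 + 20160 - 6720 + 1680 - 336 + 56 - 8 + 1
= 14833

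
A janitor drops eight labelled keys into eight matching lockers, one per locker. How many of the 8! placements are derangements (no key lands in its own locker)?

14833

The subfactorial !8 = [8!/e] (nearest integer).
8! = 40320, and 40320/e ≈ 14832.90, so !8 = 14833.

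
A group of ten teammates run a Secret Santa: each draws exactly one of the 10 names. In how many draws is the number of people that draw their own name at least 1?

2293839

# with exactly i fixed is C(10,i)·!(10-i); sum over i=1..10:
  i=1: C(10,1)·!9 = 10·133496 = 1334960
  i=2: C(10,2)·!8 = 45·14833 = 667485
  i=3: C(10,3)·!7 = 120·1854 = 222480
  i=4: C(10,4)·!6 = 210·265 = 55650
  i=5: C(10,5)·!5 = 252·44 = 11088
  i=6: C(10,6)·!4 = 210·9 = 1890
  i=7: C(10,7)·!3 = 120·2 = 240
  i=8: C(10,8)·!2 = 45·1 = 45
  i=9: C(10,9)·!1 = 10·0 = 0
  i=10: C(10,10)·!0 = 1·1 = 1
Total = 2293839.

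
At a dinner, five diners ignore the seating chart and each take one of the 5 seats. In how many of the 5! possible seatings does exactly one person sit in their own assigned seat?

45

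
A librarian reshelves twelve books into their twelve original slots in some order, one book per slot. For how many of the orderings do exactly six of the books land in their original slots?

244860

Choose which 6 of the 12 are fixed: C(12,6) = 924.
The remaining 6 must be deranged: !6 = 265.
Total: 924 × 265 = 244860.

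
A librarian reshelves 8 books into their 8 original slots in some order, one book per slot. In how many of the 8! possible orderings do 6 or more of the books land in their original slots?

29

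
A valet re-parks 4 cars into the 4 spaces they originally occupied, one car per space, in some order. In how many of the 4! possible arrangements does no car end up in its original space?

9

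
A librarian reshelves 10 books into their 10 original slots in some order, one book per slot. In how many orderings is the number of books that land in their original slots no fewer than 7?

286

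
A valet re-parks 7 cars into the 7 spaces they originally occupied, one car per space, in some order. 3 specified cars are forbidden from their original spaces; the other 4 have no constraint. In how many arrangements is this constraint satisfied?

3216

Let A_j be the event that the j-th constrained one is fixed. By inclusion-exclusion over the 3 events:
Σ_{j=0}^{3} (-1)^j C(3,j)(7-j)!
= C(3,0)·7! - C(3,1)·6! + C(3,2)·5! - C(3,3)·4!
= 5040 - 2160 + 360 - 24
= 3216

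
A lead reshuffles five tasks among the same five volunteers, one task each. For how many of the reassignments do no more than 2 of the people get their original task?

109

Sum C(5,i)·!(5-i) for i = 0..2:
  i=0: C(5,0)·!5 = 1·44 = 44
  i=1: C(5,1)·!4 = 5·9 = 45
  i=2: C(5,2)·!3 = 10·2 = 20
Total = 109.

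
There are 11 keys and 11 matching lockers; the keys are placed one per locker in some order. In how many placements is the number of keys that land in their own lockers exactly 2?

7342280

Choose which 2 of the 11 are fixed: C(11,2) = 55.
The remaining 9 must be deranged: !9 = 133496.
Total: 55 × 133496 = 7342280.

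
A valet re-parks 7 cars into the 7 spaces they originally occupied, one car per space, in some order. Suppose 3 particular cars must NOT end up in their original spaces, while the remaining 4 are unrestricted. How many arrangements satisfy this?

3216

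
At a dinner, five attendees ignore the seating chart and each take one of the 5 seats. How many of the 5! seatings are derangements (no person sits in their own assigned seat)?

Recurrence: !5 = 5·!4 + (-1)^5.
!5 = 5·9 - 1 = 44

44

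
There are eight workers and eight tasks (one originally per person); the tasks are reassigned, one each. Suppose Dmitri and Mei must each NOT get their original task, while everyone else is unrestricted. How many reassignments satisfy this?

Inclusion-exclusion on the 2 forbidden self-matches:
Σ_{j=0}^{2} (-1)^j C(2,j)(8-j)!
= C(2,0)·8! - C(2,1)·7! + C(2,2)·6!
= 40320 - 10080 + 720
= 30960

30960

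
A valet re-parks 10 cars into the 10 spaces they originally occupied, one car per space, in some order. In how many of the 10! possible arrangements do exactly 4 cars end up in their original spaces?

Choose which 4 of the 10 are fixed: C(10,4) = 210.
The other 6 form a derangement: !6 = 265.
Total: 210 × 265 = 55650.

55650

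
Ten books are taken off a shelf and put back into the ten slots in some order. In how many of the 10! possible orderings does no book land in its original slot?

1334961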